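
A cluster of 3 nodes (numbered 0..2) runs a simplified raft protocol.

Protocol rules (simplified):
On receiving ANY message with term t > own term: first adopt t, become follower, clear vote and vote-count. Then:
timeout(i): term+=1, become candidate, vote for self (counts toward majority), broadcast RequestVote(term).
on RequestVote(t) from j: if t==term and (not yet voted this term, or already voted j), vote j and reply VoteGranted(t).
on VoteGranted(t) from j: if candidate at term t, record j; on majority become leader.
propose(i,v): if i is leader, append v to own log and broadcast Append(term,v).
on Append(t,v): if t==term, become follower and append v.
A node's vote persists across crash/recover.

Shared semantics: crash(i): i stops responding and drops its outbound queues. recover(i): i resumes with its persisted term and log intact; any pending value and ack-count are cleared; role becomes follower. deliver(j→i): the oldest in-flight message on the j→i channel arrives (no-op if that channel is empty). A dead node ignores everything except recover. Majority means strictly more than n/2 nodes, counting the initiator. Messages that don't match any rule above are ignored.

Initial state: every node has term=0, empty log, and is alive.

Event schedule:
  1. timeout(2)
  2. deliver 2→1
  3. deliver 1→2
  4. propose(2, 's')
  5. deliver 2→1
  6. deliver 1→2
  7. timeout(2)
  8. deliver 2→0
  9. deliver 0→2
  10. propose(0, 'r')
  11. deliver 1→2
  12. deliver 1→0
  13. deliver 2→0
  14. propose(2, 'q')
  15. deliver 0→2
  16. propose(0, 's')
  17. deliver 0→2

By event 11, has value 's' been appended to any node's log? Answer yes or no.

after 1 — timeout(2): n2:cand/t1/[-]
after 2 — deliver 2→1: n1:foll/t1/[-]
after 3 — deliver 1→2: n2:lead/t1/[-]
after 4 — propose(2,'s'): n2:lead/t1/[s]
after 5 — deliver 2→1: n1:foll/t1/[s]
after 6 — deliver 1→2: ·
after 7 — timeout(2): n2:cand/t2/[s]
after 8 — deliver 2→0: n0:foll/t1/[-]
after 9 — deliver 0→2: ·
after 10 — propose(0,'r'): ·
after 11 — deliver 1→2: ·

yes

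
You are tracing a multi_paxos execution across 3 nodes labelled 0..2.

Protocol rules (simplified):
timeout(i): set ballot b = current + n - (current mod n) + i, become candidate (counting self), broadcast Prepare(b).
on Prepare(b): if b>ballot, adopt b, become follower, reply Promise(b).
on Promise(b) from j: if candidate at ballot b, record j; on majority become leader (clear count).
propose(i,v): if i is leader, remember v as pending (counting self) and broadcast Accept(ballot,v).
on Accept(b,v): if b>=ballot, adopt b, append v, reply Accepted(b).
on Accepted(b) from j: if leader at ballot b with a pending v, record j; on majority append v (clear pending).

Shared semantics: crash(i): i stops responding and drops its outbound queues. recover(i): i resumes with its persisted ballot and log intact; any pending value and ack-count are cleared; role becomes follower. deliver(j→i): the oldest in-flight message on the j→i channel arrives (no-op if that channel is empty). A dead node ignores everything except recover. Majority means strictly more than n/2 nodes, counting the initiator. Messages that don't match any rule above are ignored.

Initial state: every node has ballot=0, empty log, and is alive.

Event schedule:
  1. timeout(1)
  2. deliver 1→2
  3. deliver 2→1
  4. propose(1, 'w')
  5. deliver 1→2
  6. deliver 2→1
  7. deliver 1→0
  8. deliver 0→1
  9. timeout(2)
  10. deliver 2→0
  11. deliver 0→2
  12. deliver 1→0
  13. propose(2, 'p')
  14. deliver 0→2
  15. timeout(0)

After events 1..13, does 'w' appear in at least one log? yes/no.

e1 timeout(1): 1[cand,b=4,-]
e2 deliver 1→2: 2[foll,b=4,-]
e3 deliver 2→1: 1[lead,b=4,-]
e4 propose(1,'w'): ·
e5 deliver 1→2: 2[foll,b=4,w]
e6 deliver 2→1: 1[lead,b=4,w]
e7 deliver 1→0: 0[foll,b=4,-]
e8 deliver 0→1: ·
e9 timeout(2): 2[cand,b=8,w]
e10 deliver 2→0: 0[foll,b=8,-]
e11 deliver 0→2: 2[lead,b=8,w]
e12 deliver 1→0: ·
e13 propose(2,'p'): ·

yes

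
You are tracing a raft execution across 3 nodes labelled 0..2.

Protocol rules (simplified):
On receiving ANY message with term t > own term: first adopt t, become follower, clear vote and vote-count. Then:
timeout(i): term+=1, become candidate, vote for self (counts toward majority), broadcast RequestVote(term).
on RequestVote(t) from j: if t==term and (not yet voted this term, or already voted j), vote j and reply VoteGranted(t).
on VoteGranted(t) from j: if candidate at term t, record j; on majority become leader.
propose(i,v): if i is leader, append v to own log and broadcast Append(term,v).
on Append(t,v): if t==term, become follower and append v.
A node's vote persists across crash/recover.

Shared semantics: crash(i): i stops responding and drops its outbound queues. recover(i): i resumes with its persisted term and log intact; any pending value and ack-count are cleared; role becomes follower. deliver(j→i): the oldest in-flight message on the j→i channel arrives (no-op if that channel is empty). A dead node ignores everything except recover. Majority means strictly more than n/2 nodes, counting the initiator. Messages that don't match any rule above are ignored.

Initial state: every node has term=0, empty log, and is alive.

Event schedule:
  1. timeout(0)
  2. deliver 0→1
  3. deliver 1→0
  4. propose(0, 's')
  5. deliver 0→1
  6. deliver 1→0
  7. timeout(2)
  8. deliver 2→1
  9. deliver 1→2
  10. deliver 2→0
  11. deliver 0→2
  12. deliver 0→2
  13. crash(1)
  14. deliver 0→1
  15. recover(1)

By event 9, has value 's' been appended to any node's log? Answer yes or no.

yes

[1] timeout(0) → N0(cand t1 [-])
[2] deliver 0→1 → N1(foll t1 [-])
[3] deliver 1→0 → N0(lead t1 [-])
[4] propose(0,'s') → N0(lead t1 [s])
[5] deliver 0→1 → N1(foll t1 [s])
[6] deliver 1→0 → ∅
[7] timeout(2) → N2(cand t1 [-])
[8] deliver 2→1 → ∅
[9] deliver 1→2 → ∅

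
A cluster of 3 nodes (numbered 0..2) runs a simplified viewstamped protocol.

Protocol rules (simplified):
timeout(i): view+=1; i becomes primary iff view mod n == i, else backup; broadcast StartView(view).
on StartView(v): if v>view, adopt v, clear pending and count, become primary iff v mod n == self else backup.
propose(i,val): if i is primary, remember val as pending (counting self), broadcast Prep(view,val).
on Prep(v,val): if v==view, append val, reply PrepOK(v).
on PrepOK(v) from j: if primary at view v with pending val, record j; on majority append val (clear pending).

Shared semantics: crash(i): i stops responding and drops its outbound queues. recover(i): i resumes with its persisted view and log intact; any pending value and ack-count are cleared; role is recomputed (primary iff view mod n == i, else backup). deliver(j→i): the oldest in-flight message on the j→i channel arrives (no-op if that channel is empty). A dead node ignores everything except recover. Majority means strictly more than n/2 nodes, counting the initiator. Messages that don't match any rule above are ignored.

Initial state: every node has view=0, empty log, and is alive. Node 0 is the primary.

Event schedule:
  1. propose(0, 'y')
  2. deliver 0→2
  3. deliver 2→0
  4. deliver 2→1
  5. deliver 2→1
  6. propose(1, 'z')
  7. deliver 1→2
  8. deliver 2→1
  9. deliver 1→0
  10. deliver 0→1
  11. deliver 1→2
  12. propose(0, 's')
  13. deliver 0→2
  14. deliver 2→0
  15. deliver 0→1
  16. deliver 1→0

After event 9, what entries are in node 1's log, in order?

empty

step 1 propose(0,'y'): —
step 2 deliver 0→2: 2={back,v=0,log=y}
step 3 deliver 2→0: 0={prim,v=0,log=y}
step 4 deliver 2→1: —
step 5 deliver 2→1: —
step 6 propose(1,'z'): —
step 7 deliver 1→2: —
step 8 deliver 2→1: —
step 9 deliver 1→0: —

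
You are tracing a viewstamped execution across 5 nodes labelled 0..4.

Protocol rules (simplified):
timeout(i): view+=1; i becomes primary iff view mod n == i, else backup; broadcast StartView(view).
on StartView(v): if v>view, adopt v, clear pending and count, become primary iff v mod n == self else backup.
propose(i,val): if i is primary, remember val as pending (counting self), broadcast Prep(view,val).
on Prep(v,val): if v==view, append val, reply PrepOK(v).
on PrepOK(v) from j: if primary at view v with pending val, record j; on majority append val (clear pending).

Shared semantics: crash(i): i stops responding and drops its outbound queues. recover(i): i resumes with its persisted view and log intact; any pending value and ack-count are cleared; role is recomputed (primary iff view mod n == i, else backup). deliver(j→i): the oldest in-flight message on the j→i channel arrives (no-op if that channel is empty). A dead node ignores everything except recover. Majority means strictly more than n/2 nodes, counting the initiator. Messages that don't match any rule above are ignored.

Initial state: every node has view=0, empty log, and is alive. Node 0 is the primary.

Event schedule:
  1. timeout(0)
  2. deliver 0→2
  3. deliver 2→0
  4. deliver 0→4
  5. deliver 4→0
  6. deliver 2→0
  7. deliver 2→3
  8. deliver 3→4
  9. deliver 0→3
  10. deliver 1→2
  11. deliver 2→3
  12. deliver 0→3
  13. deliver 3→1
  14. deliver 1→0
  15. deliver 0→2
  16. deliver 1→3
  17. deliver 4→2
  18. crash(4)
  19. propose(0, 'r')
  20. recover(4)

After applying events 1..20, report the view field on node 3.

1

e1 timeout(0): 0[back,v=1,-]
e2 deliver 0→2: 2[back,v=1,-]
e3 deliver 2→0: ·
e4 deliver 0→4: 4[back,v=1,-]
e5 deliver 4→0: ·
e6 deliver 2→0: ·
e7 deliver 2→3: ·
e8 deliver 3→4: ·
e9 deliver 0→3: 3[back,v=1,-]
e10 deliver 1→2: ·
e11 deliver 2→3: ·
e12 deliver 0→3: ·
e13 deliver 3→1: ·
e14 deliver 1→0: ·
e15 deliver 0→2: ·
e16 deliver 1→3: ·
e17 deliver 4→2: ·
e18 crash(4): 4[✗back,v=1,-]
e19 propose(0,'r'): ·
e20 recover(4): 4[back,v=1,-]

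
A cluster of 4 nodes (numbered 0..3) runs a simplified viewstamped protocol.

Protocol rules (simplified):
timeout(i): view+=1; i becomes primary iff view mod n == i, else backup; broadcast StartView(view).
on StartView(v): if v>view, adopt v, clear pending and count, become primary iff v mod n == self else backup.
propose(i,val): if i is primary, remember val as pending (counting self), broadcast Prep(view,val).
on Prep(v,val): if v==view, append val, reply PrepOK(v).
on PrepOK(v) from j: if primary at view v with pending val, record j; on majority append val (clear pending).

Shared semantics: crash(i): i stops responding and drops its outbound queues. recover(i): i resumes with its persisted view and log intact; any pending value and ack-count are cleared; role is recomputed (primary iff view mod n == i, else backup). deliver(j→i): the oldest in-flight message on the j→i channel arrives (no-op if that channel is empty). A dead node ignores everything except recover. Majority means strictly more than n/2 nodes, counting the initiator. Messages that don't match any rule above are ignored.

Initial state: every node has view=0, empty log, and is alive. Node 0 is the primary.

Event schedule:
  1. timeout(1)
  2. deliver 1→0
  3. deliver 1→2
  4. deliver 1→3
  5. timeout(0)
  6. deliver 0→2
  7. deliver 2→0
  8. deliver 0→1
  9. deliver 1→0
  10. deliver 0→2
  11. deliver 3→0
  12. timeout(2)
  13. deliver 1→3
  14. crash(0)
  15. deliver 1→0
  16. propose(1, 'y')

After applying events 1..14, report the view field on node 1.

step 1 timeout(1): 1={prim,v=1,log=-}
step 2 deliver 1→0: 0={back,v=1,log=-}
step 3 deliver 1→2: 2={back,v=1,log=-}
step 4 deliver 1→3: 3={back,v=1,log=-}
step 5 timeout(0): 0={back,v=2,log=-}
step 6 deliver 0→2: 2={prim,v=2,log=-}
step 7 deliver 2→0: —
step 8 deliver 0→1: 1={back,v=2,log=-}
step 9 deliver 1→0: —
step 10 deliver 0→2: —
step 11 deliver 3→0: —
step 12 timeout(2): 2={back,v=3,log=-}
step 13 deliver 1→3: —
step 14 crash(0): 0={✗back,v=2,log=-}

2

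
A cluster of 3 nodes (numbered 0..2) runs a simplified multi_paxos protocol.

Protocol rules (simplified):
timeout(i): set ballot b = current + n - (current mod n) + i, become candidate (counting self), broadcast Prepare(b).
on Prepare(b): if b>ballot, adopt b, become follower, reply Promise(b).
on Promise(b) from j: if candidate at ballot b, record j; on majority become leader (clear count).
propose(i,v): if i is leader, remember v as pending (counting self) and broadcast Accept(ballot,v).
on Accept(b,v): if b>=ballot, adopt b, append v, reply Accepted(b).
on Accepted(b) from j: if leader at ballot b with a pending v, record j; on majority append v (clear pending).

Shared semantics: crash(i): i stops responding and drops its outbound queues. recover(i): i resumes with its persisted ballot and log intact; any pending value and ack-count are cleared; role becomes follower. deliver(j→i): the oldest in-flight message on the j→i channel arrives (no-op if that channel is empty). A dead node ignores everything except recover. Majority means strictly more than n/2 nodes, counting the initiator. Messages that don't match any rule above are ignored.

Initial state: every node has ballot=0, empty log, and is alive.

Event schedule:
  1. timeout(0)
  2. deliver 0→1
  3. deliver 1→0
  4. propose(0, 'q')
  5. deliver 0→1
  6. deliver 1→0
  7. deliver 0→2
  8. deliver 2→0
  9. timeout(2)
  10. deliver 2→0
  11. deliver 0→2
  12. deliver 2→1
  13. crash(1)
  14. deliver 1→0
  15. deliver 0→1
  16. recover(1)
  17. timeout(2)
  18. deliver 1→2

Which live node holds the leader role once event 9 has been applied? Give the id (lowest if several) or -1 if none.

e1 timeout(0): 0[cand,b=3,-]
e2 deliver 0→1: 1[foll,b=3,-]
e3 deliver 1→0: 0[lead,b=3,-]
e4 propose(0,'q'): ·
e5 deliver 0→1: 1[foll,b=3,q]
e6 deliver 1→0: 0[lead,b=3,q]
e7 deliver 0→2: 2[foll,b=3,-]
e8 deliver 2→0: ·
e9 timeout(2): 2[cand,b=8,-]

0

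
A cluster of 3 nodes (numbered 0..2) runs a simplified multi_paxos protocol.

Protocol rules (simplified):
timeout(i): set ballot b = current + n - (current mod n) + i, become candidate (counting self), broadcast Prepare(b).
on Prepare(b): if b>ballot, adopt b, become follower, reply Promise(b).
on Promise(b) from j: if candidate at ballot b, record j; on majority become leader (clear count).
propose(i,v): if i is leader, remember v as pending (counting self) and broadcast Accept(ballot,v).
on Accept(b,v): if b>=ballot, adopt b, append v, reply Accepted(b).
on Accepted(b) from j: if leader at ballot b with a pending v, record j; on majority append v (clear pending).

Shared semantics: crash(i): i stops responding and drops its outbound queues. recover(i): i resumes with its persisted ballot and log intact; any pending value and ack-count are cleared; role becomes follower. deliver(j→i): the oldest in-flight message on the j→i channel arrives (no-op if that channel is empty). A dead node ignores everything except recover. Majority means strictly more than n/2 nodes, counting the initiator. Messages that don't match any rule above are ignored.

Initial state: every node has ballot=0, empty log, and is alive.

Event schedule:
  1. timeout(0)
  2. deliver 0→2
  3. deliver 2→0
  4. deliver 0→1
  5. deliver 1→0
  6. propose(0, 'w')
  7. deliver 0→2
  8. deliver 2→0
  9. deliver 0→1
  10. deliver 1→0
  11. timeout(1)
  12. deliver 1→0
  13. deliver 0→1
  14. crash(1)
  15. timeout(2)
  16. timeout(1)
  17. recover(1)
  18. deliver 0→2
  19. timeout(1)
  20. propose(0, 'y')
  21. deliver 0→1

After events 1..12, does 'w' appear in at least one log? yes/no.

yes

[1] timeout(0) → N0(cand b3 [-])
[2] deliver 0→2 → N2(foll b3 [-])
[3] deliver 2→0 → N0(lead b3 [-])
[4] deliver 0→1 → N1(foll b3 [-])
[5] deliver 1→0 → ∅
[6] propose(0,'w') → ∅
[7] deliver 0→2 → N2(foll b3 [w])
[8] deliver 2→0 → N0(lead b3 [w])
[9] deliver 0→1 → N1(foll b3 [w])
[10] deliver 1→0 → ∅
[11] timeout(1) → N1(cand b7 [w])
[12] deliver 1→0 → N0(foll b7 [w])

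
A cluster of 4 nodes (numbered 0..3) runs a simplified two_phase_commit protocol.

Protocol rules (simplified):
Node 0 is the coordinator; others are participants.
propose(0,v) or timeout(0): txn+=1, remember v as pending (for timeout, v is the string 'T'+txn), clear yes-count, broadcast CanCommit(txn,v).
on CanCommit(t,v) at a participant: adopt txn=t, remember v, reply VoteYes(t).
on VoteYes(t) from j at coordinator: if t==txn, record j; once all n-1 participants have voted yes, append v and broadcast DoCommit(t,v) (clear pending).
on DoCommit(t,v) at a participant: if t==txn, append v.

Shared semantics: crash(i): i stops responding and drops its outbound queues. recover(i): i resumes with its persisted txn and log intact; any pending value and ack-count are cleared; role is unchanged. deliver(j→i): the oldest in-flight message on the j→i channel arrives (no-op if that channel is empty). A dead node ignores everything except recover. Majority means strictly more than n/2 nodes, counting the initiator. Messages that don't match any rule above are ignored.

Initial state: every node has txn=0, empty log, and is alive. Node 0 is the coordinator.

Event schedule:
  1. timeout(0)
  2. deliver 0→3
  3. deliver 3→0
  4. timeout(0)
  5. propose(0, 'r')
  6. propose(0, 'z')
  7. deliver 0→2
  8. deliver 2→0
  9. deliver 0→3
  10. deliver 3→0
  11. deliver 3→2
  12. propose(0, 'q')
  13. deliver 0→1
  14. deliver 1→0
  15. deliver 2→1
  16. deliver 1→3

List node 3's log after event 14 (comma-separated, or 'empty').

step 1 timeout(0): 0={coor,t=1,log=-}
step 2 deliver 0→3: 3={part,t=1,log=-}
step 3 deliver 3→0: —
step 4 timeout(0): 0={coor,t=2,log=-}
step 5 propose(0,'r'): 0={coor,t=3,log=-}
step 6 propose(0,'z'): 0={coor,t=4,log=-}
step 7 deliver 0→2: 2={part,t=1,log=-}
step 8 deliver 2→0: —
step 9 deliver 0→3: 3={part,t=2,log=-}
step 10 deliver 3→0: —
step 11 deliver 3→2: —
step 12 propose(0,'q'): 0={coor,t=5,log=-}
step 13 deliver 0→1: 1={part,t=1,log=-}
step 14 deliver 1→0: —

empty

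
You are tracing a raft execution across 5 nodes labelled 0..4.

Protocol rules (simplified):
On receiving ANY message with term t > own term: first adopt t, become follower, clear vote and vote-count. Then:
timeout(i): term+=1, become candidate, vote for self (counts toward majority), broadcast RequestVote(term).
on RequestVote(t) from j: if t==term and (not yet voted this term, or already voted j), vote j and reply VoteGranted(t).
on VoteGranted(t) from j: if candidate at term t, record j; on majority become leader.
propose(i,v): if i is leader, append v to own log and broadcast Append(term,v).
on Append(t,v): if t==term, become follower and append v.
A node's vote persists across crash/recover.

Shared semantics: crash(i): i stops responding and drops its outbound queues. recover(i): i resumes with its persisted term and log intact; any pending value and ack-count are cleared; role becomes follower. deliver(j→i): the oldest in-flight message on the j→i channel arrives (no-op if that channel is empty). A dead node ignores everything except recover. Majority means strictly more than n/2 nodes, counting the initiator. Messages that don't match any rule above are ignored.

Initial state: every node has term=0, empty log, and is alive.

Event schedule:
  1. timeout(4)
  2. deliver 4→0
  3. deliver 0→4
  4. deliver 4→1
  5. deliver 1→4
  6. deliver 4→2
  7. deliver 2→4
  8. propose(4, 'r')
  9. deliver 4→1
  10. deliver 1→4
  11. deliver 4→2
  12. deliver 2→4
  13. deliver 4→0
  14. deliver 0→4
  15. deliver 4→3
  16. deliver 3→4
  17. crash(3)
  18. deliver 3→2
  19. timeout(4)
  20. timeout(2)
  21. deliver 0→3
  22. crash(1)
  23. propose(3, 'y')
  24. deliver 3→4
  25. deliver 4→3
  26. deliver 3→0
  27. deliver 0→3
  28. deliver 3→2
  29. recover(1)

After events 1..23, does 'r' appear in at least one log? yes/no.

yes

1. timeout(4):  <4:cand t1 ->
2. deliver 4→0:  <0:foll t1 ->
3. deliver 0→4:  nop
4. deliver 4→1:  <1:foll t1 ->
5. deliver 1→4:  <4:lead t1 ->
6. deliver 4→2:  <2:foll t1 ->
7. deliver 2→4:  nop
8. propose(4,'r'):  <4:lead t1 r>
9. deliver 4→1:  <1:foll t1 r>
10. deliver 1→4:  nop
11. deliver 4→2:  <2:foll t1 r>
12. deliver 2→4:  nop
13. deliver 4→0:  <0:foll t1 r>
14. deliver 0→4:  nop
15. deliver 4→3:  <3:foll t1 ->
16. deliver 3→4:  nop
17. crash(3):  <3:✗foll t1 ->
18. deliver 3→2:  nop
19. timeout(4):  <4:cand t2 r>
20. timeout(2):  <2:cand t2 r>
21. deliver 0→3:  nop
22. crash(1):  <1:✗foll t1 r>
23. propose(3,'y'):  nop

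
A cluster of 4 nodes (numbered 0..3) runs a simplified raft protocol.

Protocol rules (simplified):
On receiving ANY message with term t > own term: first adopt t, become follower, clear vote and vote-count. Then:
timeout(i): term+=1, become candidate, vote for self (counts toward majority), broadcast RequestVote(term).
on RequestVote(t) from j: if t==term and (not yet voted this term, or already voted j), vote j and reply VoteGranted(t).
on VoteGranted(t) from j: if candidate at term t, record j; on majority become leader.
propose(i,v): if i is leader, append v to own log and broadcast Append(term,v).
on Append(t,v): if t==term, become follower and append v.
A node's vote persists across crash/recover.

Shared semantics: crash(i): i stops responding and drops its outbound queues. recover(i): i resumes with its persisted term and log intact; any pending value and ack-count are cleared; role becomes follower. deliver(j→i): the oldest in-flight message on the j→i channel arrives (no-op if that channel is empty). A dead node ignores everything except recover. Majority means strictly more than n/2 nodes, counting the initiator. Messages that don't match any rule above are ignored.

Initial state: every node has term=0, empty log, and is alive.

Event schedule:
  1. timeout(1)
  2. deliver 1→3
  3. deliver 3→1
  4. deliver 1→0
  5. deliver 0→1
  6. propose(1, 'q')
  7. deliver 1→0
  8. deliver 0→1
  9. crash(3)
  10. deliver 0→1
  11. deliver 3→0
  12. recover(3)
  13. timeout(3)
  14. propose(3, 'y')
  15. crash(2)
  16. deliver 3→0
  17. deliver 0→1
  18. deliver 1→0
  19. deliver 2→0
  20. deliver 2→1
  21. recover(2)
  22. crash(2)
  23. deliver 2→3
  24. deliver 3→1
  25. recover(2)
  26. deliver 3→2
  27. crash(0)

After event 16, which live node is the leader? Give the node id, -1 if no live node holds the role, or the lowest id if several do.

e1 timeout(1): 1[cand,t=1,-]
e2 deliver 1→3: 3[foll,t=1,-]
e3 deliver 3→1: ·
e4 deliver 1→0: 0[foll,t=1,-]
e5 deliver 0→1: 1[lead,t=1,-]
e6 propose(1,'q'): 1[lead,t=1,q]
e7 deliver 1→0: 0[foll,t=1,q]
e8 deliver 0→1: ·
e9 crash(3): 3[✗foll,t=1,-]
e10 deliver 0→1: ·
e11 deliver 3→0: ·
e12 recover(3): 3[foll,t=1,-]
e13 timeout(3): 3[cand,t=2,-]
e14 propose(3,'y'): ·
e15 crash(2): 2[✗foll,t=0,-]
e16 deliver 3→0: 0[foll,t=2,q]

1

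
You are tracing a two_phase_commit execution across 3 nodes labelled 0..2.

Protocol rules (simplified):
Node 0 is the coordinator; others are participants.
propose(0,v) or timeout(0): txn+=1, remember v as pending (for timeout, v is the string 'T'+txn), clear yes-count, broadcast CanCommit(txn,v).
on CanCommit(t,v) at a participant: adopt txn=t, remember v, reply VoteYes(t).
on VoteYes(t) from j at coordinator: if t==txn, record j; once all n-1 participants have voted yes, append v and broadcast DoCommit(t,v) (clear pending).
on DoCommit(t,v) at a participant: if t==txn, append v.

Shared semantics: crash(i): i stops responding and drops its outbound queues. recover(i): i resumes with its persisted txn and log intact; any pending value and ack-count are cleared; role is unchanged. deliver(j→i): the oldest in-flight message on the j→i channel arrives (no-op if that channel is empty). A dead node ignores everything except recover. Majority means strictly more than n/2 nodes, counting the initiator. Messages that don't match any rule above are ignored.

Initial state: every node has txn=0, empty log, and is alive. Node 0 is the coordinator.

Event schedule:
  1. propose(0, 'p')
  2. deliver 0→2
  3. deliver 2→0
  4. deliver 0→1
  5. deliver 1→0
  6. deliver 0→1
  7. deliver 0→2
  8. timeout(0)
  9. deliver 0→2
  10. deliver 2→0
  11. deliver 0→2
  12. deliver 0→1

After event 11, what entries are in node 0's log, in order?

[1] propose(0,'p') → N0(coor t1 [-])
[2] deliver 0→2 → N2(part t1 [-])
[3] deliver 2→0 → ∅
[4] deliver 0→1 → N1(part t1 [-])
[5] deliver 1→0 → N0(coor t1 [p])
[6] deliver 0→1 → N1(part t1 [p])
[7] deliver 0→2 → N2(part t1 [p])
[8] timeout(0) → N0(coor t2 [p])
[9] deliver 0→2 → N2(part t2 [p])
[10] deliver 2→0 → ∅
[11] deliver 0→2 → ∅

p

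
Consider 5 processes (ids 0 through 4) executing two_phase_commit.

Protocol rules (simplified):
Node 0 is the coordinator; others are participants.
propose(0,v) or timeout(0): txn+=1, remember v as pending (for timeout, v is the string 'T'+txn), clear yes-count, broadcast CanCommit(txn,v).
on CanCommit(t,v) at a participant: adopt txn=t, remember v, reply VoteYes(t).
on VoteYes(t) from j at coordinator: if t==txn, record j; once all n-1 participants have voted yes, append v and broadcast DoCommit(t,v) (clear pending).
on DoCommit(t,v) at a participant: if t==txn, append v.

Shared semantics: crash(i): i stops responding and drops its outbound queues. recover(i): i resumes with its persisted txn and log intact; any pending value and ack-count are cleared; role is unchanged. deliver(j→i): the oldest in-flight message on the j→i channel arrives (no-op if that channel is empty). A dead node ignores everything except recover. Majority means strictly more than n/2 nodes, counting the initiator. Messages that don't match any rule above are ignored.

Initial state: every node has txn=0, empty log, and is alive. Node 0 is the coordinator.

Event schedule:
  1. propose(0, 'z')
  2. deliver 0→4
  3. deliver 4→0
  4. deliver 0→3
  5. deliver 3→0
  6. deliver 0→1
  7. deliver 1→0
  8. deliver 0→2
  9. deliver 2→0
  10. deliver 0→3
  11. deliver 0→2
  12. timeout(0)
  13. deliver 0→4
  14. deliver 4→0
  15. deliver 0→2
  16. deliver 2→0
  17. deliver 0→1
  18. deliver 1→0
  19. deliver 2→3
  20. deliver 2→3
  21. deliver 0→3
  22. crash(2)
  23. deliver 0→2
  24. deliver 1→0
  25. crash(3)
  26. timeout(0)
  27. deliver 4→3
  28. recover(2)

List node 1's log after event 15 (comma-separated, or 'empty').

after 1 — propose(0,'z'): n0:coor/t1/[-]
after 2 — deliver 0→4: n4:part/t1/[-]
after 3 — deliver 4→0: ·
after 4 — deliver 0→3: n3:part/t1/[-]
after 5 — deliver 3→0: ·
after 6 — deliver 0→1: n1:part/t1/[-]
after 7 — deliver 1→0: ·
after 8 — deliver 0→2: n2:part/t1/[-]
after 9 — deliver 2→0: n0:coor/t1/[z]
after 10 — deliver 0→3: n3:part/t1/[z]
after 11 — deliver 0→2: n2:part/t1/[z]
after 12 — timeout(0): n0:coor/t2/[z]
after 13 — deliver 0→4: n4:part/t1/[z]
after 14 — deliver 4→0: ·
after 15 — deliver 0→2: n2:part/t2/[z]

empty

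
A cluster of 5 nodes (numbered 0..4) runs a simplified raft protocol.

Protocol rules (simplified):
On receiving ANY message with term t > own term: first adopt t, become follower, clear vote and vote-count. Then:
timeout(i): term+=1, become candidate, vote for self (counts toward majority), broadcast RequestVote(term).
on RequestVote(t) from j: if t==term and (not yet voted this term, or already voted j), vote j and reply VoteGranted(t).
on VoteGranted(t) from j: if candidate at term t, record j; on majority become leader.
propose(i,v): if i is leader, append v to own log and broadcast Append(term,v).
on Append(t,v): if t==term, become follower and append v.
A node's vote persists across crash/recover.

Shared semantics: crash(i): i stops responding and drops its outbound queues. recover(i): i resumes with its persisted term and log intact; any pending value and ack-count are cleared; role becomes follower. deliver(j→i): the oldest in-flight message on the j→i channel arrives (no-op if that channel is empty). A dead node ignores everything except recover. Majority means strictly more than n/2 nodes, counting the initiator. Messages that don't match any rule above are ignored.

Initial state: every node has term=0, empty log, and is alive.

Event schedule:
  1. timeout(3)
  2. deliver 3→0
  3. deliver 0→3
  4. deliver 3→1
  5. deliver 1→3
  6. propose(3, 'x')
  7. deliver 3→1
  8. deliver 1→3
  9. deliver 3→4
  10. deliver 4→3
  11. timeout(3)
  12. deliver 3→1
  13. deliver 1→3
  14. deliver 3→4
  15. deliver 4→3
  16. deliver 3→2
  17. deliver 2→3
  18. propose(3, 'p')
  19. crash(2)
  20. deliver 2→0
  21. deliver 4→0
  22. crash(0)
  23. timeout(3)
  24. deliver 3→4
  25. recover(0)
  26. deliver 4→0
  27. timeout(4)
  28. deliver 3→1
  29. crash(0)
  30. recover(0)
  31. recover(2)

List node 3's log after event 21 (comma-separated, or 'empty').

x

after 1 — timeout(3): n3:cand/t1/[-]
after 2 — deliver 3→0: n0:foll/t1/[-]
after 3 — deliver 0→3: ·
after 4 — deliver 3→1: n1:foll/t1/[-]
after 5 — deliver 1→3: n3:lead/t1/[-]
after 6 — propose(3,'x'): n3:lead/t1/[x]
after 7 — deliver 3→1: n1:foll/t1/[x]
after 8 — deliver 1→3: ·
after 9 — deliver 3→4: n4:foll/t1/[-]
after 10 — deliver 4→3: ·
after 11 — timeout(3): n3:cand/t2/[x]
after 12 — deliver 3→1: n1:foll/t2/[x]
after 13 — deliver 1→3: ·
after 14 — deliver 3→4: n4:foll/t1/[x]
after 15 — deliver 4→3: ·
after 16 — deliver 3→2: n2:foll/t1/[-]
after 17 — deliver 2→3: ·
after 18 — propose(3,'p'): ·
after 19 — crash(2): n2:✗foll/t1/[-]
after 20 — deliver 2→0: ·
after 21 — deliver 4→0: ·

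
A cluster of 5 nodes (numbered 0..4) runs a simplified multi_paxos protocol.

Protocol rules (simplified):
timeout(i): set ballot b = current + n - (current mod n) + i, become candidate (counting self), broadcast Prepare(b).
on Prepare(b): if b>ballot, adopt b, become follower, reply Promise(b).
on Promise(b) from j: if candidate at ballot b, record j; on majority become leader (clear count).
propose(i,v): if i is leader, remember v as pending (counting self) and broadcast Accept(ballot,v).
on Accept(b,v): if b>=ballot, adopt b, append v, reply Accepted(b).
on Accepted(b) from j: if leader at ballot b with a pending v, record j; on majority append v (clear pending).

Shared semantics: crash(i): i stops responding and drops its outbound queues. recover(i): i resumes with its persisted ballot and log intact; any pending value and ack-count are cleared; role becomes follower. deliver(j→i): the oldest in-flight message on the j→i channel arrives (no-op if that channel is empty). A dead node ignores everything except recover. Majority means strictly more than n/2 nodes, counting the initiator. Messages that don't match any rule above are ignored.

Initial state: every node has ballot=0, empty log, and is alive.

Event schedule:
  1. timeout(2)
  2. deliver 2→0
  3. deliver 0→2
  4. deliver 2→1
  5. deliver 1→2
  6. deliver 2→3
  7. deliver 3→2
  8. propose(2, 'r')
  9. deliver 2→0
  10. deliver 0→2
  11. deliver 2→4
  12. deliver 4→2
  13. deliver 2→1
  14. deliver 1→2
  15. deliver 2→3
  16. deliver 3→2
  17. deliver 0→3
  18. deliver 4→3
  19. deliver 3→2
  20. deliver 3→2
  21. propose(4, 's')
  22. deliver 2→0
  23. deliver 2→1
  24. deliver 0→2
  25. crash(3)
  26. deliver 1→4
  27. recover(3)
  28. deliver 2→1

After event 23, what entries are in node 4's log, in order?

empty

1. timeout(2):  <2:cand b7 ->
2. deliver 2→0:  <0:foll b7 ->
3. deliver 0→2:  nop
4. deliver 2→1:  <1:foll b7 ->
5. deliver 1→2:  <2:lead b7 ->
6. deliver 2→3:  <3:foll b7 ->
7. deliver 3→2:  nop
8. propose(2,'r'):  nop
9. deliver 2→0:  <0:foll b7 r>
10. deliver 0→2:  nop
11. deliver 2→4:  <4:foll b7 ->
12. deliver 4→2:  nop
13. deliver 2→1:  <1:foll b7 r>
14. deliver 1→2:  <2:lead b7 r>
15. deliver 2→3:  <3:foll b7 r>
16. deliver 3→2:  nop
17. deliver 0→3:  nop
18. deliver 4→3:  nop
19. deliver 3→2:  nop
20. deliver 3→2:  nop
21. propose(4,'s'):  nop
22. deliver 2→0:  nop
23. deliver 2→1:  nop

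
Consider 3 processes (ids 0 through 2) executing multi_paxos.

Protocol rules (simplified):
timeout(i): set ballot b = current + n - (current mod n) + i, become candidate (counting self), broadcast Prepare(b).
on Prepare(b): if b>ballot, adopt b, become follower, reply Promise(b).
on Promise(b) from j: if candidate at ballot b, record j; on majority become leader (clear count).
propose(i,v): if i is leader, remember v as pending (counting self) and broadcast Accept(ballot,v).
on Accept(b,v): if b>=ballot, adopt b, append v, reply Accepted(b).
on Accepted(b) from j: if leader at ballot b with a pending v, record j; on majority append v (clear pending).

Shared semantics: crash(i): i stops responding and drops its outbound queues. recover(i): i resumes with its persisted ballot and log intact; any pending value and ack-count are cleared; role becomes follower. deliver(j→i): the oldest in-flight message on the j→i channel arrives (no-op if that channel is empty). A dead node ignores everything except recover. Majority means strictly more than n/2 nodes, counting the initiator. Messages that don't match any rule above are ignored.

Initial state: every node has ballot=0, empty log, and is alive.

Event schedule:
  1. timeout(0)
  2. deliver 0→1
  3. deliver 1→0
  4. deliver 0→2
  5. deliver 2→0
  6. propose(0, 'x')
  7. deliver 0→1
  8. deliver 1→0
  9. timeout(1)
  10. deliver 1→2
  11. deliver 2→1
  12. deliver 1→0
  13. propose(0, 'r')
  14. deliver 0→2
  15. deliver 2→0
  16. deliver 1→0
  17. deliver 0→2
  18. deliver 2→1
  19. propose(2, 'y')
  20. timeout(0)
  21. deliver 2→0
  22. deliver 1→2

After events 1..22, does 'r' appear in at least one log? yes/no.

no

e1 timeout(0): 0[cand,b=3,-]
e2 deliver 0→1: 1[foll,b=3,-]
e3 deliver 1→0: 0[lead,b=3,-]
e4 deliver 0→2: 2[foll,b=3,-]
e5 deliver 2→0: ·
e6 propose(0,'x'): ·
e7 deliver 0→1: 1[foll,b=3,x]
e8 deliver 1→0: 0[lead,b=3,x]
e9 timeout(1): 1[cand,b=7,x]
e10 deliver 1→2: 2[foll,b=7,-]
e11 deliver 2→1: 1[lead,b=7,x]
e12 deliver 1→0: 0[foll,b=7,x]
e13 propose(0,'r'): ·
e14 deliver 0→2: ·
e15 deliver 2→0: ·
e16 deliver 1→0: ·
e17 deliver 0→2: ·
e18 deliver 2→1: ·
e19 propose(2,'y'): ·
e20 timeout(0): 0[cand,b=9,x]
e21 deliver 2→0: ·
e22 deliver 1→2: ·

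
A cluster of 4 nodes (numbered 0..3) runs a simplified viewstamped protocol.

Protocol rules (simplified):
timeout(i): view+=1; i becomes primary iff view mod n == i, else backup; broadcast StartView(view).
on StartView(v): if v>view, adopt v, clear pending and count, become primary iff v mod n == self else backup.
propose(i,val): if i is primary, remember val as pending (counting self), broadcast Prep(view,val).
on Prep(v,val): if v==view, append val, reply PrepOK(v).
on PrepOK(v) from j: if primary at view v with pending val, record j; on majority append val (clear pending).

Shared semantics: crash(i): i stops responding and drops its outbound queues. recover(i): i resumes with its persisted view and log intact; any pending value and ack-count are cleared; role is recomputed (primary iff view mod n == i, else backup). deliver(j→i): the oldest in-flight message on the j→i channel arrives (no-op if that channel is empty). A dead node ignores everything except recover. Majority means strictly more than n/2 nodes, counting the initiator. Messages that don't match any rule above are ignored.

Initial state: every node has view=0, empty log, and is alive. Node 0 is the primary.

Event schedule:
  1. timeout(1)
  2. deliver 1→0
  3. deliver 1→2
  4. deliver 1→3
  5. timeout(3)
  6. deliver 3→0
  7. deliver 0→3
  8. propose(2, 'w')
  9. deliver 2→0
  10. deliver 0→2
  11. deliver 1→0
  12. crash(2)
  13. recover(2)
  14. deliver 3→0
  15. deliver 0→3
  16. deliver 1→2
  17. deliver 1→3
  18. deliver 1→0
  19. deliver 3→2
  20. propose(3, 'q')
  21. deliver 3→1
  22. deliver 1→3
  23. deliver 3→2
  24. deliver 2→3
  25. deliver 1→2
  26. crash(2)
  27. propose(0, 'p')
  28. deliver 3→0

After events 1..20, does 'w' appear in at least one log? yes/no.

no

after 1 — timeout(1): n1:prim/v1/[-]
after 2 — deliver 1→0: n0:back/v1/[-]
after 3 — deliver 1→2: n2:back/v1/[-]
after 4 — deliver 1→3: n3:back/v1/[-]
after 5 — timeout(3): n3:back/v2/[-]
after 6 — deliver 3→0: n0:back/v2/[-]
after 7 — deliver 0→3: ·
after 8 — propose(2,'w'): ·
after 9 — deliver 2→0: ·
after 10 — deliver 0→2: ·
after 11 — deliver 1→0: ·
after 12 — crash(2): n2:✗back/v1/[-]
after 13 — recover(2): n2:back/v1/[-]
after 14 — deliver 3→0: ·
after 15 — deliver 0→3: ·
after 16 — deliver 1→2: ·
after 17 — deliver 1→3: ·
after 18 — deliver 1→0: ·
after 19 — deliver 3→2: n2:prim/v2/[-]
after 20 — propose(3,'q'): ·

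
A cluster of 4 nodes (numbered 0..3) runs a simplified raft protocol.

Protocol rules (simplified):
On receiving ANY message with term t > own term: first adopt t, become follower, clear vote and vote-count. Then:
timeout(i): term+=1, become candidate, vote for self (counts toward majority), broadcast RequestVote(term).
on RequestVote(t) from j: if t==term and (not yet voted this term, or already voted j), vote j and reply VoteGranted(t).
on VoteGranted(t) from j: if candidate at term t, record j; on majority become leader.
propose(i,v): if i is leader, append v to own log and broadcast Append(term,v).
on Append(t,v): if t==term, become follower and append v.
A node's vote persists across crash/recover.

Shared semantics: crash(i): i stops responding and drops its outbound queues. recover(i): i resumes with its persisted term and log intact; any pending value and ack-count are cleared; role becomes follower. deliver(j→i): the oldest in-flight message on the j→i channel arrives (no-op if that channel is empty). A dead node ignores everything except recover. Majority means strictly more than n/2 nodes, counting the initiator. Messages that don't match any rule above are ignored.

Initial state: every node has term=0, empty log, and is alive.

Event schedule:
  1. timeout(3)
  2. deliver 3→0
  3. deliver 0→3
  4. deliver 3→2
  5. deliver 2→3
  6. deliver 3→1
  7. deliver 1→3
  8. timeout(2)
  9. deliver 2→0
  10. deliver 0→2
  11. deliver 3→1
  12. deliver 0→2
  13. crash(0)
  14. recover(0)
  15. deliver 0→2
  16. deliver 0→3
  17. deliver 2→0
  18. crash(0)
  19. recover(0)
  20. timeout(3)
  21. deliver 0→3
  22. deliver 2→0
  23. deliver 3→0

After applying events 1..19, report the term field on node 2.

after 1 — timeout(3): n3:cand/t1/[-]
after 2 — deliver 3→0: n0:foll/t1/[-]
after 3 — deliver 0→3: ·
after 4 — deliver 3→2: n2:foll/t1/[-]
after 5 — deliver 2→3: n3:lead/t1/[-]
after 6 — deliver 3→1: n1:foll/t1/[-]
after 7 — deliver 1→3: ·
after 8 — timeout(2): n2:cand/t2/[-]
after 9 — deliver 2→0: n0:foll/t2/[-]
after 10 — deliver 0→2: ·
after 11 — deliver 3→1: ·
after 12 — deliver 0→2: ·
after 13 — crash(0): n0:✗foll/t2/[-]
after 14 — recover(0): n0:foll/t2/[-]
after 15 — deliver 0→2: ·
after 16 — deliver 0→3: ·
after 17 — deliver 2→0: ·
after 18 — crash(0): n0:✗foll/t2/[-]
after 19 — recover(0): n0:foll/t2/[-]

2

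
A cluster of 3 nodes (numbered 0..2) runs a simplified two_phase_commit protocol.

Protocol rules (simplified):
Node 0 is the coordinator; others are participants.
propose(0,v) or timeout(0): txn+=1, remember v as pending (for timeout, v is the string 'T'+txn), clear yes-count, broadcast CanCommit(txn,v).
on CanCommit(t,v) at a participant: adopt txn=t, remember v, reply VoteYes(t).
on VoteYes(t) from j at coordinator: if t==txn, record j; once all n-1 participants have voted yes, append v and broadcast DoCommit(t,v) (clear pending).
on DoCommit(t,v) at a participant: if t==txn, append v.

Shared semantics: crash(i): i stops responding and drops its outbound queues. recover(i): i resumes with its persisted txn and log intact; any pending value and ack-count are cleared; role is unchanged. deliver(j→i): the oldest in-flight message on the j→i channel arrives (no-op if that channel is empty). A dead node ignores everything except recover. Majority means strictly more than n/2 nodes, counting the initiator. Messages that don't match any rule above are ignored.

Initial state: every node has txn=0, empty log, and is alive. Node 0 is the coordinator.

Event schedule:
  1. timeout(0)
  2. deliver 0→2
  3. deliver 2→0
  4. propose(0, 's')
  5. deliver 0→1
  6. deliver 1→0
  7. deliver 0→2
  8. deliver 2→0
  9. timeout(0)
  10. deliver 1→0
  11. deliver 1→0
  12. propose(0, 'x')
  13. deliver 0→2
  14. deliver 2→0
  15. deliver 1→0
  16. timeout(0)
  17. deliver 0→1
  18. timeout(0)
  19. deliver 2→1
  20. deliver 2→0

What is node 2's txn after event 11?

2

e1 timeout(0): 0[coor,t=1,-]
e2 deliver 0→2: 2[part,t=1,-]
e3 deliver 2→0: ·
e4 propose(0,'s'): 0[coor,t=2,-]
e5 deliver 0→1: 1[part,t=1,-]
e6 deliver 1→0: ·
e7 deliver 0→2: 2[part,t=2,-]
e8 deliver 2→0: ·
e9 timeout(0): 0[coor,t=3,-]
e10 deliver 1→0: ·
e11 deliver 1→0: ·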